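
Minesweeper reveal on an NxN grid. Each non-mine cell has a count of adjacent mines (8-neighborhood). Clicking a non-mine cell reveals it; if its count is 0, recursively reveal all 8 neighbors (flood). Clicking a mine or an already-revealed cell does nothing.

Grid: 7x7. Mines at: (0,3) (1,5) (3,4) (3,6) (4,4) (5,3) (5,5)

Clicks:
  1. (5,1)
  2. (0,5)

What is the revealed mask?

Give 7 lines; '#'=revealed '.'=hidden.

Answer: ###..#.
####...
####...
####...
####...
###....
###....

Derivation:
Click 1 (5,1) count=0: revealed 25 new [(0,0) (0,1) (0,2) (1,0) (1,1) (1,2) (1,3) (2,0) (2,1) (2,2) (2,3) (3,0) (3,1) (3,2) (3,3) (4,0) (4,1) (4,2) (4,3) (5,0) (5,1) (5,2) (6,0) (6,1) (6,2)] -> total=25
Click 2 (0,5) count=1: revealed 1 new [(0,5)] -> total=26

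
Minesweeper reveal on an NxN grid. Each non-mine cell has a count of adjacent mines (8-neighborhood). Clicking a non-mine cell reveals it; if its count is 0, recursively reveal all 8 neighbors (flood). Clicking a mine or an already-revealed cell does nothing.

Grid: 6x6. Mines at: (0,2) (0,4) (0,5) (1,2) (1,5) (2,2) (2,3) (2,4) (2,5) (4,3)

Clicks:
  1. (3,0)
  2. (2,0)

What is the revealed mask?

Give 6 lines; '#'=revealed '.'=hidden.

Click 1 (3,0) count=0: revealed 15 new [(0,0) (0,1) (1,0) (1,1) (2,0) (2,1) (3,0) (3,1) (3,2) (4,0) (4,1) (4,2) (5,0) (5,1) (5,2)] -> total=15
Click 2 (2,0) count=0: revealed 0 new [(none)] -> total=15

Answer: ##....
##....
##....
###...
###...
###...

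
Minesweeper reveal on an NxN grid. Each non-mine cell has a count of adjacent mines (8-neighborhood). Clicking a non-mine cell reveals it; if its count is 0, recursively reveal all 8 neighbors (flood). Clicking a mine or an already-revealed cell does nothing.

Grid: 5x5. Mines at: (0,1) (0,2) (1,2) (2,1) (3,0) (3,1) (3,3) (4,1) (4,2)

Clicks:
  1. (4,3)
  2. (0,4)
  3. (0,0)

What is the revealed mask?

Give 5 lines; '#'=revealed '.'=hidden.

Click 1 (4,3) count=2: revealed 1 new [(4,3)] -> total=1
Click 2 (0,4) count=0: revealed 6 new [(0,3) (0,4) (1,3) (1,4) (2,3) (2,4)] -> total=7
Click 3 (0,0) count=1: revealed 1 new [(0,0)] -> total=8

Answer: #..##
...##
...##
.....
...#.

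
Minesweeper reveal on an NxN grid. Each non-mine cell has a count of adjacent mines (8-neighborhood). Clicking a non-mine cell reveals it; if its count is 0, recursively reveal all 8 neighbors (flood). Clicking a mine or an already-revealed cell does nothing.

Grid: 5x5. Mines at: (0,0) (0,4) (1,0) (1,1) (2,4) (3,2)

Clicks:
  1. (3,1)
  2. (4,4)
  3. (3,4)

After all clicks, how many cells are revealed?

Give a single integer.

Click 1 (3,1) count=1: revealed 1 new [(3,1)] -> total=1
Click 2 (4,4) count=0: revealed 4 new [(3,3) (3,4) (4,3) (4,4)] -> total=5
Click 3 (3,4) count=1: revealed 0 new [(none)] -> total=5

Answer: 5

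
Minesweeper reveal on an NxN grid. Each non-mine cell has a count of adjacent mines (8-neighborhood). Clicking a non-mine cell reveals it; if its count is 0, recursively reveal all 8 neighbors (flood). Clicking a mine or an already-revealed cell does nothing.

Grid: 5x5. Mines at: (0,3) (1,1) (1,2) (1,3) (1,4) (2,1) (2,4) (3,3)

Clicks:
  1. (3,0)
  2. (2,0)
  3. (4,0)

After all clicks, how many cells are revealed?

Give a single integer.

Answer: 7

Derivation:
Click 1 (3,0) count=1: revealed 1 new [(3,0)] -> total=1
Click 2 (2,0) count=2: revealed 1 new [(2,0)] -> total=2
Click 3 (4,0) count=0: revealed 5 new [(3,1) (3,2) (4,0) (4,1) (4,2)] -> total=7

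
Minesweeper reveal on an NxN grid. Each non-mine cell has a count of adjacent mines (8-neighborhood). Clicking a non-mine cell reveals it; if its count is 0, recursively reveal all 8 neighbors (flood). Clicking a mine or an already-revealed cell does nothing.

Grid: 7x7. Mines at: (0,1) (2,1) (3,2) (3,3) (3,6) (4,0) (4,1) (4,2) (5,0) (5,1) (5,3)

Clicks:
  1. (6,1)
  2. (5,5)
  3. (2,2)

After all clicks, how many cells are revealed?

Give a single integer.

Click 1 (6,1) count=2: revealed 1 new [(6,1)] -> total=1
Click 2 (5,5) count=0: revealed 9 new [(4,4) (4,5) (4,6) (5,4) (5,5) (5,6) (6,4) (6,5) (6,6)] -> total=10
Click 3 (2,2) count=3: revealed 1 new [(2,2)] -> total=11

Answer: 11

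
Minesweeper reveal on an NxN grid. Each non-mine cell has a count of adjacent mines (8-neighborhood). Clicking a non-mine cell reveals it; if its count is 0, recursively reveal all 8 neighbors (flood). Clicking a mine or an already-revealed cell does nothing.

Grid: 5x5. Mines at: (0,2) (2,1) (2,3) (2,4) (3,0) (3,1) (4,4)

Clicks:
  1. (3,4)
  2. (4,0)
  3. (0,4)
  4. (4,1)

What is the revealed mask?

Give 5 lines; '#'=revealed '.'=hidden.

Answer: ...##
...##
.....
....#
##...

Derivation:
Click 1 (3,4) count=3: revealed 1 new [(3,4)] -> total=1
Click 2 (4,0) count=2: revealed 1 new [(4,0)] -> total=2
Click 3 (0,4) count=0: revealed 4 new [(0,3) (0,4) (1,3) (1,4)] -> total=6
Click 4 (4,1) count=2: revealed 1 new [(4,1)] -> total=7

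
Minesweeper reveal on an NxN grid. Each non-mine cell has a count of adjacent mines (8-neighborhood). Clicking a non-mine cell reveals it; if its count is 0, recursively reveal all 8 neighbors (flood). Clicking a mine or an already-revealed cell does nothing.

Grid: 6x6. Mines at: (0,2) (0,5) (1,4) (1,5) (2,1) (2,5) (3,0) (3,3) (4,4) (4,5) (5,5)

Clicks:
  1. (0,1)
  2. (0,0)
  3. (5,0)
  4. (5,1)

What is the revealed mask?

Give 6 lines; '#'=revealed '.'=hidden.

Answer: ##....
##....
......
......
####..
####..

Derivation:
Click 1 (0,1) count=1: revealed 1 new [(0,1)] -> total=1
Click 2 (0,0) count=0: revealed 3 new [(0,0) (1,0) (1,1)] -> total=4
Click 3 (5,0) count=0: revealed 8 new [(4,0) (4,1) (4,2) (4,3) (5,0) (5,1) (5,2) (5,3)] -> total=12
Click 4 (5,1) count=0: revealed 0 new [(none)] -> total=12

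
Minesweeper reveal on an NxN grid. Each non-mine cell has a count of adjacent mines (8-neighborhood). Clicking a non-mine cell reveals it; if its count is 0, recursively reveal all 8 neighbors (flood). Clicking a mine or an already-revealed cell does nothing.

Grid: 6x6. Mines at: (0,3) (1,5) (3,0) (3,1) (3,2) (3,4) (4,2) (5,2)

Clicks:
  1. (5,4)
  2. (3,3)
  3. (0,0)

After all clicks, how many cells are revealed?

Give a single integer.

Click 1 (5,4) count=0: revealed 6 new [(4,3) (4,4) (4,5) (5,3) (5,4) (5,5)] -> total=6
Click 2 (3,3) count=3: revealed 1 new [(3,3)] -> total=7
Click 3 (0,0) count=0: revealed 9 new [(0,0) (0,1) (0,2) (1,0) (1,1) (1,2) (2,0) (2,1) (2,2)] -> total=16

Answer: 16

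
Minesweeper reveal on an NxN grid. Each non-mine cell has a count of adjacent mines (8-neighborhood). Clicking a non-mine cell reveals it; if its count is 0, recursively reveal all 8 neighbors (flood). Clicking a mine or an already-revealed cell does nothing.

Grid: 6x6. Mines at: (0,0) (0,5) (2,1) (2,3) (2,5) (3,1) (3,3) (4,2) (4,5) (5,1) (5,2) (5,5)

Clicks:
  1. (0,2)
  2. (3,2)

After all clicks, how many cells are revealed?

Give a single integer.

Click 1 (0,2) count=0: revealed 8 new [(0,1) (0,2) (0,3) (0,4) (1,1) (1,2) (1,3) (1,4)] -> total=8
Click 2 (3,2) count=5: revealed 1 new [(3,2)] -> total=9

Answer: 9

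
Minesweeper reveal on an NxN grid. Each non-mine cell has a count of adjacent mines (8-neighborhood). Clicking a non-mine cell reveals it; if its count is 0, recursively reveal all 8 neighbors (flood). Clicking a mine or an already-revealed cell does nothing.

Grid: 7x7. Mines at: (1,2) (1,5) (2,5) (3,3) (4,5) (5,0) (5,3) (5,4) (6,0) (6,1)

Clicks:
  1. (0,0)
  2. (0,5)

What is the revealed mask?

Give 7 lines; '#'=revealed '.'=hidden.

Answer: ##...#.
##.....
###....
###....
###....
.......
.......

Derivation:
Click 1 (0,0) count=0: revealed 13 new [(0,0) (0,1) (1,0) (1,1) (2,0) (2,1) (2,2) (3,0) (3,1) (3,2) (4,0) (4,1) (4,2)] -> total=13
Click 2 (0,5) count=1: revealed 1 new [(0,5)] -> total=14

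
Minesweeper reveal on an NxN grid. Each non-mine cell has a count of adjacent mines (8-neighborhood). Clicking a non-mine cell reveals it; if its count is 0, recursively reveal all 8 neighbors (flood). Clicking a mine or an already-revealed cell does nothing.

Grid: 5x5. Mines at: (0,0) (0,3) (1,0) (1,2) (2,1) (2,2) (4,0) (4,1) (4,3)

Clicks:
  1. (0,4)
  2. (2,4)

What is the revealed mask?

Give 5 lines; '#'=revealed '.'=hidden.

Answer: ....#
...##
...##
...##
.....

Derivation:
Click 1 (0,4) count=1: revealed 1 new [(0,4)] -> total=1
Click 2 (2,4) count=0: revealed 6 new [(1,3) (1,4) (2,3) (2,4) (3,3) (3,4)] -> total=7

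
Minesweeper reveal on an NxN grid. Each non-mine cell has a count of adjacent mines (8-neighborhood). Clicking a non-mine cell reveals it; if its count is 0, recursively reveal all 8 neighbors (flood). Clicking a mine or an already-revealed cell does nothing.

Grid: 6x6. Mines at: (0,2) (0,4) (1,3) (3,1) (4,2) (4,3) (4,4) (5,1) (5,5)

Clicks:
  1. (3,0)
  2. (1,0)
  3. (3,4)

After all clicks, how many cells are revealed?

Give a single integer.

Answer: 8

Derivation:
Click 1 (3,0) count=1: revealed 1 new [(3,0)] -> total=1
Click 2 (1,0) count=0: revealed 6 new [(0,0) (0,1) (1,0) (1,1) (2,0) (2,1)] -> total=7
Click 3 (3,4) count=2: revealed 1 new [(3,4)] -> total=8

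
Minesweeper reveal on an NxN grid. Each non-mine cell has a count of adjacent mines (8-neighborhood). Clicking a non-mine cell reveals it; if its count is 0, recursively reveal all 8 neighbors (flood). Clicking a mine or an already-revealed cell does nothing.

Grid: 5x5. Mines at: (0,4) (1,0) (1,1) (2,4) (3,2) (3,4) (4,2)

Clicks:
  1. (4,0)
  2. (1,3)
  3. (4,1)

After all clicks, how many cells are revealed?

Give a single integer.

Answer: 7

Derivation:
Click 1 (4,0) count=0: revealed 6 new [(2,0) (2,1) (3,0) (3,1) (4,0) (4,1)] -> total=6
Click 2 (1,3) count=2: revealed 1 new [(1,3)] -> total=7
Click 3 (4,1) count=2: revealed 0 new [(none)] -> total=7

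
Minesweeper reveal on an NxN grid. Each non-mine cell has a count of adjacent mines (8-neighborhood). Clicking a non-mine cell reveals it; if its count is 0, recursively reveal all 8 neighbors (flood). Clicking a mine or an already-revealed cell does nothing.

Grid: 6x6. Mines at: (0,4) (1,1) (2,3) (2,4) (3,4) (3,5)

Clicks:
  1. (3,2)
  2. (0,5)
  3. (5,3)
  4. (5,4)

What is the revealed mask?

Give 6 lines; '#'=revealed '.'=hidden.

Click 1 (3,2) count=1: revealed 1 new [(3,2)] -> total=1
Click 2 (0,5) count=1: revealed 1 new [(0,5)] -> total=2
Click 3 (5,3) count=0: revealed 18 new [(2,0) (2,1) (2,2) (3,0) (3,1) (3,3) (4,0) (4,1) (4,2) (4,3) (4,4) (4,5) (5,0) (5,1) (5,2) (5,3) (5,4) (5,5)] -> total=20
Click 4 (5,4) count=0: revealed 0 new [(none)] -> total=20

Answer: .....#
......
###...
####..
######
######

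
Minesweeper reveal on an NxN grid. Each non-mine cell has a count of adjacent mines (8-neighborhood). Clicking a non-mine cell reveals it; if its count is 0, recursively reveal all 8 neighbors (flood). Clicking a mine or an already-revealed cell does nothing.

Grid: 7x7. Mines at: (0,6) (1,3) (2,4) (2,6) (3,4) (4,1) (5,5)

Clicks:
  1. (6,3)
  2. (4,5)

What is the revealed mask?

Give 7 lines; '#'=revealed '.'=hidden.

Answer: .......
.......
.......
.......
..####.
#####..
#####..

Derivation:
Click 1 (6,3) count=0: revealed 13 new [(4,2) (4,3) (4,4) (5,0) (5,1) (5,2) (5,3) (5,4) (6,0) (6,1) (6,2) (6,3) (6,4)] -> total=13
Click 2 (4,5) count=2: revealed 1 new [(4,5)] -> total=14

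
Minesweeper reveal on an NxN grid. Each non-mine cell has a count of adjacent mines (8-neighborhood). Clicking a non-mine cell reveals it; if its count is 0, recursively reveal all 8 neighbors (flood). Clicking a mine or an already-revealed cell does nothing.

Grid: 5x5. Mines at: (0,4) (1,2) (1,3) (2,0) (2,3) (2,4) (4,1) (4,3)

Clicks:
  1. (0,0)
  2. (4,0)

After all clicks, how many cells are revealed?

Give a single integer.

Answer: 5

Derivation:
Click 1 (0,0) count=0: revealed 4 new [(0,0) (0,1) (1,0) (1,1)] -> total=4
Click 2 (4,0) count=1: revealed 1 new [(4,0)] -> total=5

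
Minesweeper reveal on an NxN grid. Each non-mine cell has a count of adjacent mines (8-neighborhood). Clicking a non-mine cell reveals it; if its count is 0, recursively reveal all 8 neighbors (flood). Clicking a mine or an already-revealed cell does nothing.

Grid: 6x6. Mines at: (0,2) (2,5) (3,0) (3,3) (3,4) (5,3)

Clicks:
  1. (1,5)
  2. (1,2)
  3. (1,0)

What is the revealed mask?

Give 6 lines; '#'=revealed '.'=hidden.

Click 1 (1,5) count=1: revealed 1 new [(1,5)] -> total=1
Click 2 (1,2) count=1: revealed 1 new [(1,2)] -> total=2
Click 3 (1,0) count=0: revealed 6 new [(0,0) (0,1) (1,0) (1,1) (2,0) (2,1)] -> total=8

Answer: ##....
###..#
##....
......
......
......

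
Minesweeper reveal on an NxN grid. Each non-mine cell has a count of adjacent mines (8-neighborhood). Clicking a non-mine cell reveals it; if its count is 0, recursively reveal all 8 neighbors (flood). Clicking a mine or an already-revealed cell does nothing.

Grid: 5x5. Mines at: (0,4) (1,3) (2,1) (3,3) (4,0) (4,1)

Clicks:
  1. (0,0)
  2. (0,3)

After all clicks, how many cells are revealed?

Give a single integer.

Click 1 (0,0) count=0: revealed 6 new [(0,0) (0,1) (0,2) (1,0) (1,1) (1,2)] -> total=6
Click 2 (0,3) count=2: revealed 1 new [(0,3)] -> total=7

Answer: 7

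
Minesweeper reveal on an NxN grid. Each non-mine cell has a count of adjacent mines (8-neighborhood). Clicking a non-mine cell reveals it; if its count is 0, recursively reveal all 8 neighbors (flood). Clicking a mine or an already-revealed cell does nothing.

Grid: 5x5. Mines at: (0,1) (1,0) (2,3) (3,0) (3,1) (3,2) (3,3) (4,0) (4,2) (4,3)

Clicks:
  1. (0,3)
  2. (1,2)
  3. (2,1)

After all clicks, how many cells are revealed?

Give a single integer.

Answer: 7

Derivation:
Click 1 (0,3) count=0: revealed 6 new [(0,2) (0,3) (0,4) (1,2) (1,3) (1,4)] -> total=6
Click 2 (1,2) count=2: revealed 0 new [(none)] -> total=6
Click 3 (2,1) count=4: revealed 1 new [(2,1)] -> total=7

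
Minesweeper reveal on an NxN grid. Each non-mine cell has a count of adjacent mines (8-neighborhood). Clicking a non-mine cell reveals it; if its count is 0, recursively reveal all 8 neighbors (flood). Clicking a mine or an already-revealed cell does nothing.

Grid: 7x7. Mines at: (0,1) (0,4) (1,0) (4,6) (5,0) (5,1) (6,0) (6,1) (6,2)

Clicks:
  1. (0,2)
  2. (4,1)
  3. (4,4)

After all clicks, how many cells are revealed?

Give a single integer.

Answer: 38

Derivation:
Click 1 (0,2) count=1: revealed 1 new [(0,2)] -> total=1
Click 2 (4,1) count=2: revealed 1 new [(4,1)] -> total=2
Click 3 (4,4) count=0: revealed 36 new [(0,5) (0,6) (1,1) (1,2) (1,3) (1,4) (1,5) (1,6) (2,0) (2,1) (2,2) (2,3) (2,4) (2,5) (2,6) (3,0) (3,1) (3,2) (3,3) (3,4) (3,5) (3,6) (4,0) (4,2) (4,3) (4,4) (4,5) (5,2) (5,3) (5,4) (5,5) (5,6) (6,3) (6,4) (6,5) (6,6)] -> total=38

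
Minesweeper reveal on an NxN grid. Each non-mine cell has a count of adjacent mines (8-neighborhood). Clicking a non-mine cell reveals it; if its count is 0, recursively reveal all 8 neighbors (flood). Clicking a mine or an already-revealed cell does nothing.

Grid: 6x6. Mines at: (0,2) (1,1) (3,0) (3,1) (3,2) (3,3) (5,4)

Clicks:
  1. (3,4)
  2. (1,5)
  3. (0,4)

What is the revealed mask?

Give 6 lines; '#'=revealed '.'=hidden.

Answer: ...###
...###
...###
....##
....##
......

Derivation:
Click 1 (3,4) count=1: revealed 1 new [(3,4)] -> total=1
Click 2 (1,5) count=0: revealed 12 new [(0,3) (0,4) (0,5) (1,3) (1,4) (1,5) (2,3) (2,4) (2,5) (3,5) (4,4) (4,5)] -> total=13
Click 3 (0,4) count=0: revealed 0 new [(none)] -> total=13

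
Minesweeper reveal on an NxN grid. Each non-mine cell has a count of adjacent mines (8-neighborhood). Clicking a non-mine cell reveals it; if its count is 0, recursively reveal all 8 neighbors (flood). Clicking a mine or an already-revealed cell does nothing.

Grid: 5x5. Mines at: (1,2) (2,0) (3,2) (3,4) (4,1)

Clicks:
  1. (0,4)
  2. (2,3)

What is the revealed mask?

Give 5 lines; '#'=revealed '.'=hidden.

Click 1 (0,4) count=0: revealed 6 new [(0,3) (0,4) (1,3) (1,4) (2,3) (2,4)] -> total=6
Click 2 (2,3) count=3: revealed 0 new [(none)] -> total=6

Answer: ...##
...##
...##
.....
.....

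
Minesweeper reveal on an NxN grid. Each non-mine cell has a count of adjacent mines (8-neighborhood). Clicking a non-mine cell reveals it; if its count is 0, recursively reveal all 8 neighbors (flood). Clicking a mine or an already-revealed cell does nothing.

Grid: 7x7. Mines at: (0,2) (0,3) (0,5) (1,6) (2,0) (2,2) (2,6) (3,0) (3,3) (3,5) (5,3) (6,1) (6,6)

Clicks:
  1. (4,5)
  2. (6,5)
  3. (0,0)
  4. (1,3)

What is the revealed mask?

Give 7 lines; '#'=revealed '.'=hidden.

Click 1 (4,5) count=1: revealed 1 new [(4,5)] -> total=1
Click 2 (6,5) count=1: revealed 1 new [(6,5)] -> total=2
Click 3 (0,0) count=0: revealed 4 new [(0,0) (0,1) (1,0) (1,1)] -> total=6
Click 4 (1,3) count=3: revealed 1 new [(1,3)] -> total=7

Answer: ##.....
##.#...
.......
.......
.....#.
.......
.....#.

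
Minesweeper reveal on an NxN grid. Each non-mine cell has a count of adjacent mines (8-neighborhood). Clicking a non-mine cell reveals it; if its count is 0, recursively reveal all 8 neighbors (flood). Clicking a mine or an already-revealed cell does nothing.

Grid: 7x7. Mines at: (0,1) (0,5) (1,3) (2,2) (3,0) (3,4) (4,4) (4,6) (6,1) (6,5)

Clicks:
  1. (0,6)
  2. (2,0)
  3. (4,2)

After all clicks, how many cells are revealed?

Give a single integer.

Click 1 (0,6) count=1: revealed 1 new [(0,6)] -> total=1
Click 2 (2,0) count=1: revealed 1 new [(2,0)] -> total=2
Click 3 (4,2) count=0: revealed 9 new [(3,1) (3,2) (3,3) (4,1) (4,2) (4,3) (5,1) (5,2) (5,3)] -> total=11

Answer: 11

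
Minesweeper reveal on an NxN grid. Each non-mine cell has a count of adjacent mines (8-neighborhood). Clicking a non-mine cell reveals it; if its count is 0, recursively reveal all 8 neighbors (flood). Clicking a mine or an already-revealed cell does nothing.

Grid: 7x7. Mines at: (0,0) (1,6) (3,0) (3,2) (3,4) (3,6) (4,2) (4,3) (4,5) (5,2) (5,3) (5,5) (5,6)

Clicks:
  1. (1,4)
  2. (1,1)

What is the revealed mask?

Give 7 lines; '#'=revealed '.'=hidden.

Click 1 (1,4) count=0: revealed 15 new [(0,1) (0,2) (0,3) (0,4) (0,5) (1,1) (1,2) (1,3) (1,4) (1,5) (2,1) (2,2) (2,3) (2,4) (2,5)] -> total=15
Click 2 (1,1) count=1: revealed 0 new [(none)] -> total=15

Answer: .#####.
.#####.
.#####.
.......
.......
.......
.......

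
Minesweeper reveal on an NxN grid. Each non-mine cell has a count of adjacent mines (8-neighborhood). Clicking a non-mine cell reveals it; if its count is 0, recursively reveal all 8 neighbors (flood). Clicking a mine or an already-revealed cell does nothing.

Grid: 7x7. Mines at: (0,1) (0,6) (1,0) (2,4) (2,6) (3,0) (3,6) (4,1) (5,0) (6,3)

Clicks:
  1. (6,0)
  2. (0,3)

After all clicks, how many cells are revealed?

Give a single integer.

Click 1 (6,0) count=1: revealed 1 new [(6,0)] -> total=1
Click 2 (0,3) count=0: revealed 8 new [(0,2) (0,3) (0,4) (0,5) (1,2) (1,3) (1,4) (1,5)] -> total=9

Answer: 9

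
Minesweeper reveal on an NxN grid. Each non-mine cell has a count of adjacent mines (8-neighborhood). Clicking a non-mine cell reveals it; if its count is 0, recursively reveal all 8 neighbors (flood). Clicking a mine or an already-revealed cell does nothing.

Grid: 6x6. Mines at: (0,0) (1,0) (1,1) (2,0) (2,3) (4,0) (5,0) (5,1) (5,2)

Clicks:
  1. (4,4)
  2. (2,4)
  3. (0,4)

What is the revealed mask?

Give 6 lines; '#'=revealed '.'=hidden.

Click 1 (4,4) count=0: revealed 19 new [(0,2) (0,3) (0,4) (0,5) (1,2) (1,3) (1,4) (1,5) (2,4) (2,5) (3,3) (3,4) (3,5) (4,3) (4,4) (4,5) (5,3) (5,4) (5,5)] -> total=19
Click 2 (2,4) count=1: revealed 0 new [(none)] -> total=19
Click 3 (0,4) count=0: revealed 0 new [(none)] -> total=19

Answer: ..####
..####
....##
...###
...###
...###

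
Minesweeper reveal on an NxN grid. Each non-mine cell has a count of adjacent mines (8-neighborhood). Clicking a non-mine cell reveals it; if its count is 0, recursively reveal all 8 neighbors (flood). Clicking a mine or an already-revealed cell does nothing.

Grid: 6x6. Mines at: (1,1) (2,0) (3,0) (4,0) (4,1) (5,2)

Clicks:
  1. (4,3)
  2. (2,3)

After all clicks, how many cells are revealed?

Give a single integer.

Answer: 23

Derivation:
Click 1 (4,3) count=1: revealed 1 new [(4,3)] -> total=1
Click 2 (2,3) count=0: revealed 22 new [(0,2) (0,3) (0,4) (0,5) (1,2) (1,3) (1,4) (1,5) (2,2) (2,3) (2,4) (2,5) (3,2) (3,3) (3,4) (3,5) (4,2) (4,4) (4,5) (5,3) (5,4) (5,5)] -> total=23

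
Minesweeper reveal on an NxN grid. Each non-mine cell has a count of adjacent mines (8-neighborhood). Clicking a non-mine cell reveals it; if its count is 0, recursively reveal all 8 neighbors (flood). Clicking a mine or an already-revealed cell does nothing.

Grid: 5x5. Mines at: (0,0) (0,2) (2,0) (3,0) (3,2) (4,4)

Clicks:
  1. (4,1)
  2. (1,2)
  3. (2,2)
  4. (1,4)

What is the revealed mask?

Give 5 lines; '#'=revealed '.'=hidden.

Click 1 (4,1) count=2: revealed 1 new [(4,1)] -> total=1
Click 2 (1,2) count=1: revealed 1 new [(1,2)] -> total=2
Click 3 (2,2) count=1: revealed 1 new [(2,2)] -> total=3
Click 4 (1,4) count=0: revealed 8 new [(0,3) (0,4) (1,3) (1,4) (2,3) (2,4) (3,3) (3,4)] -> total=11

Answer: ...##
..###
..###
...##
.#...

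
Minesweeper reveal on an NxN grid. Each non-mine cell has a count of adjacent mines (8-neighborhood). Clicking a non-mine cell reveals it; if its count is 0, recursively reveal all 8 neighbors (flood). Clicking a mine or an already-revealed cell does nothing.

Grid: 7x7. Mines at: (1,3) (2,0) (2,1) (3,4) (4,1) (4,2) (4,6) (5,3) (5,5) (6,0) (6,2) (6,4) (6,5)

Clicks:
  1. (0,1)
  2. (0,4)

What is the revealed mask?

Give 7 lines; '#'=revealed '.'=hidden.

Click 1 (0,1) count=0: revealed 6 new [(0,0) (0,1) (0,2) (1,0) (1,1) (1,2)] -> total=6
Click 2 (0,4) count=1: revealed 1 new [(0,4)] -> total=7

Answer: ###.#..
###....
.......
.......
.......
.......
.......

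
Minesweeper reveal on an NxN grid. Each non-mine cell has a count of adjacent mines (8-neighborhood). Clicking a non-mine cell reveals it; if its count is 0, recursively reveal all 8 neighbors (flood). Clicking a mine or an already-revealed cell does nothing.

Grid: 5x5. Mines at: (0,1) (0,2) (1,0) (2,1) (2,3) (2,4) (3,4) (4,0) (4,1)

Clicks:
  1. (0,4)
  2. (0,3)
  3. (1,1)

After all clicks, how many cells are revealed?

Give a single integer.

Answer: 5

Derivation:
Click 1 (0,4) count=0: revealed 4 new [(0,3) (0,4) (1,3) (1,4)] -> total=4
Click 2 (0,3) count=1: revealed 0 new [(none)] -> total=4
Click 3 (1,1) count=4: revealed 1 new [(1,1)] -> total=5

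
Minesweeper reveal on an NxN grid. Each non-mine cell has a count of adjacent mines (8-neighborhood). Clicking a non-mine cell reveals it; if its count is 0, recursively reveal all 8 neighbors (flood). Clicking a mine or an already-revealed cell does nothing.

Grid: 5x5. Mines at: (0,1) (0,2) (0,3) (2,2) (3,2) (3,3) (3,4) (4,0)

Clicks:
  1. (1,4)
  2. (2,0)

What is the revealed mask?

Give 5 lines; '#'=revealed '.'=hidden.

Answer: .....
##..#
##...
##...
.....

Derivation:
Click 1 (1,4) count=1: revealed 1 new [(1,4)] -> total=1
Click 2 (2,0) count=0: revealed 6 new [(1,0) (1,1) (2,0) (2,1) (3,0) (3,1)] -> total=7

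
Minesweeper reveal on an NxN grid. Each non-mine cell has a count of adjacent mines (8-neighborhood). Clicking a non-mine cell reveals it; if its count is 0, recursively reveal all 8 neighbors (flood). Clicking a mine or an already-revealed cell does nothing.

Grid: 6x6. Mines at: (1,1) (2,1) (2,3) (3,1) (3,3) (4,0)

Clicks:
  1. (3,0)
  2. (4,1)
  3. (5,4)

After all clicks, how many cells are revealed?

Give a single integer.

Click 1 (3,0) count=3: revealed 1 new [(3,0)] -> total=1
Click 2 (4,1) count=2: revealed 1 new [(4,1)] -> total=2
Click 3 (5,4) count=0: revealed 21 new [(0,2) (0,3) (0,4) (0,5) (1,2) (1,3) (1,4) (1,5) (2,4) (2,5) (3,4) (3,5) (4,2) (4,3) (4,4) (4,5) (5,1) (5,2) (5,3) (5,4) (5,5)] -> total=23

Answer: 23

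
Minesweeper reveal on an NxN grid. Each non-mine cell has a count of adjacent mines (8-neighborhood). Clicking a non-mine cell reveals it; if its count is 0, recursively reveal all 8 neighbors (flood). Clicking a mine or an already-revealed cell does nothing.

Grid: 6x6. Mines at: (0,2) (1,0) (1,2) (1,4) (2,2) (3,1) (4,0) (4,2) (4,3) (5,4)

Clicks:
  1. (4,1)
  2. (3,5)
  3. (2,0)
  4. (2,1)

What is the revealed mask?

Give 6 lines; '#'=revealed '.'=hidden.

Click 1 (4,1) count=3: revealed 1 new [(4,1)] -> total=1
Click 2 (3,5) count=0: revealed 6 new [(2,4) (2,5) (3,4) (3,5) (4,4) (4,5)] -> total=7
Click 3 (2,0) count=2: revealed 1 new [(2,0)] -> total=8
Click 4 (2,1) count=4: revealed 1 new [(2,1)] -> total=9

Answer: ......
......
##..##
....##
.#..##
......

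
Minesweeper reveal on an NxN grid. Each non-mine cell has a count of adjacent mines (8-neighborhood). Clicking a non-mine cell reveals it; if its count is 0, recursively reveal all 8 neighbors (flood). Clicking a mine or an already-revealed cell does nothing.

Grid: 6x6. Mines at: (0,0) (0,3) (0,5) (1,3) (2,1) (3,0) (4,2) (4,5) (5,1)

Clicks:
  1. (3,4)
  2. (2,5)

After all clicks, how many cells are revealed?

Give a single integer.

Click 1 (3,4) count=1: revealed 1 new [(3,4)] -> total=1
Click 2 (2,5) count=0: revealed 5 new [(1,4) (1,5) (2,4) (2,5) (3,5)] -> total=6

Answer: 6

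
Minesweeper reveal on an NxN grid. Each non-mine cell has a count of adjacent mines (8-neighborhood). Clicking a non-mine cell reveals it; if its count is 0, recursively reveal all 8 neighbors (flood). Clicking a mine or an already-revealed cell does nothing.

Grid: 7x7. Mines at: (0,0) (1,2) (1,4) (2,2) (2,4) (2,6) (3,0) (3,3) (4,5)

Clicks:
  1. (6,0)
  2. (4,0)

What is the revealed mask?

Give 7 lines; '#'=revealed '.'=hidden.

Click 1 (6,0) count=0: revealed 19 new [(4,0) (4,1) (4,2) (4,3) (4,4) (5,0) (5,1) (5,2) (5,3) (5,4) (5,5) (5,6) (6,0) (6,1) (6,2) (6,3) (6,4) (6,5) (6,6)] -> total=19
Click 2 (4,0) count=1: revealed 0 new [(none)] -> total=19

Answer: .......
.......
.......
.......
#####..
#######
#######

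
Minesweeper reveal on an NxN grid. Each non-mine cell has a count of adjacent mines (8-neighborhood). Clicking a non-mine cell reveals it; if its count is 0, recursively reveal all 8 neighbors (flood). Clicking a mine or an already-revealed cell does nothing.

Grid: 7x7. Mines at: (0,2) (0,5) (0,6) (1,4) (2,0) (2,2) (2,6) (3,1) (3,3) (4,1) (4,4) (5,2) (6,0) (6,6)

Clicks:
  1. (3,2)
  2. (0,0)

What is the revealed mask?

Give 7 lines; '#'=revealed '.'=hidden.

Click 1 (3,2) count=4: revealed 1 new [(3,2)] -> total=1
Click 2 (0,0) count=0: revealed 4 new [(0,0) (0,1) (1,0) (1,1)] -> total=5

Answer: ##.....
##.....
.......
..#....
.......
.......
.......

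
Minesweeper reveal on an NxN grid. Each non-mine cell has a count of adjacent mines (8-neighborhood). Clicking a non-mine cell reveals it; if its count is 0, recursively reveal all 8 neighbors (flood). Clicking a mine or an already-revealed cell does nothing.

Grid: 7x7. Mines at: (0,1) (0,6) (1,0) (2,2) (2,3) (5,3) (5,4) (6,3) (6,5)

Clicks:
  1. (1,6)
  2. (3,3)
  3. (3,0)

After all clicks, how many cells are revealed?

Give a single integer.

Answer: 16

Derivation:
Click 1 (1,6) count=1: revealed 1 new [(1,6)] -> total=1
Click 2 (3,3) count=2: revealed 1 new [(3,3)] -> total=2
Click 3 (3,0) count=0: revealed 14 new [(2,0) (2,1) (3,0) (3,1) (3,2) (4,0) (4,1) (4,2) (5,0) (5,1) (5,2) (6,0) (6,1) (6,2)] -> total=16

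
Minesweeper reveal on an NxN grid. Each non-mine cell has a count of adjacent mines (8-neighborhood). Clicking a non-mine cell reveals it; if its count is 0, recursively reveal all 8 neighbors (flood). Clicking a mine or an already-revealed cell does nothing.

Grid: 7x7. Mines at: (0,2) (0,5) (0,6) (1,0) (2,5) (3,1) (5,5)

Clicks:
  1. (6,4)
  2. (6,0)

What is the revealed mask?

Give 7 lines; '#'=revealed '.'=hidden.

Click 1 (6,4) count=1: revealed 1 new [(6,4)] -> total=1
Click 2 (6,0) count=0: revealed 23 new [(1,2) (1,3) (1,4) (2,2) (2,3) (2,4) (3,2) (3,3) (3,4) (4,0) (4,1) (4,2) (4,3) (4,4) (5,0) (5,1) (5,2) (5,3) (5,4) (6,0) (6,1) (6,2) (6,3)] -> total=24

Answer: .......
..###..
..###..
..###..
#####..
#####..
#####..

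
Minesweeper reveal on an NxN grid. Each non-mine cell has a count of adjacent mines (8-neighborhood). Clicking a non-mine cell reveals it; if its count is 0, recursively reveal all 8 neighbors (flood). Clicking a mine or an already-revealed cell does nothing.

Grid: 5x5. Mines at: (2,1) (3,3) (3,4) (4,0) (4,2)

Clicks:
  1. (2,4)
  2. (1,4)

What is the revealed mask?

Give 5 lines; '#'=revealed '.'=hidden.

Click 1 (2,4) count=2: revealed 1 new [(2,4)] -> total=1
Click 2 (1,4) count=0: revealed 12 new [(0,0) (0,1) (0,2) (0,3) (0,4) (1,0) (1,1) (1,2) (1,3) (1,4) (2,2) (2,3)] -> total=13

Answer: #####
#####
..###
.....
.....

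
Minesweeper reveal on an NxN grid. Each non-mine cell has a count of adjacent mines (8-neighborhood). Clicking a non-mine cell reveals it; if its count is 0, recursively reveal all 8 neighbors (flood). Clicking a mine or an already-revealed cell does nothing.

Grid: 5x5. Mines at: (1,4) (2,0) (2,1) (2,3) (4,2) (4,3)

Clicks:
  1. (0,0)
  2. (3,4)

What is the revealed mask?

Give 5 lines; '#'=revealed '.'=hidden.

Answer: ####.
####.
.....
....#
.....

Derivation:
Click 1 (0,0) count=0: revealed 8 new [(0,0) (0,1) (0,2) (0,3) (1,0) (1,1) (1,2) (1,3)] -> total=8
Click 2 (3,4) count=2: revealed 1 new [(3,4)] -> total=9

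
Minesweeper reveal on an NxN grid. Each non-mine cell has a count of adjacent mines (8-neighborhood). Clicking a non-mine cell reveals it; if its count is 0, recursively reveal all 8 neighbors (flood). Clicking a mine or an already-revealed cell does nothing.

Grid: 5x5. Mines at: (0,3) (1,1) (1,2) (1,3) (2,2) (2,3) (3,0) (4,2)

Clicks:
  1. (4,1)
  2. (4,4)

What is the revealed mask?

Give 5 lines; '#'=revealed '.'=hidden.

Click 1 (4,1) count=2: revealed 1 new [(4,1)] -> total=1
Click 2 (4,4) count=0: revealed 4 new [(3,3) (3,4) (4,3) (4,4)] -> total=5

Answer: .....
.....
.....
...##
.#.##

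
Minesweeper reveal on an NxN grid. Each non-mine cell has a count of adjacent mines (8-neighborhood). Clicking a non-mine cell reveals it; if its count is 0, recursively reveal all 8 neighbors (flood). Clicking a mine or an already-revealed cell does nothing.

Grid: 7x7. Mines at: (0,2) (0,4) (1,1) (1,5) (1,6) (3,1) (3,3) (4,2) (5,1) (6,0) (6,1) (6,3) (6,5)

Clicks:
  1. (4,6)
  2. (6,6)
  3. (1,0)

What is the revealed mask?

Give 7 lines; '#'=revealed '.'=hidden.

Click 1 (4,6) count=0: revealed 12 new [(2,4) (2,5) (2,6) (3,4) (3,5) (3,6) (4,4) (4,5) (4,6) (5,4) (5,5) (5,6)] -> total=12
Click 2 (6,6) count=1: revealed 1 new [(6,6)] -> total=13
Click 3 (1,0) count=1: revealed 1 new [(1,0)] -> total=14

Answer: .......
#......
....###
....###
....###
....###
......#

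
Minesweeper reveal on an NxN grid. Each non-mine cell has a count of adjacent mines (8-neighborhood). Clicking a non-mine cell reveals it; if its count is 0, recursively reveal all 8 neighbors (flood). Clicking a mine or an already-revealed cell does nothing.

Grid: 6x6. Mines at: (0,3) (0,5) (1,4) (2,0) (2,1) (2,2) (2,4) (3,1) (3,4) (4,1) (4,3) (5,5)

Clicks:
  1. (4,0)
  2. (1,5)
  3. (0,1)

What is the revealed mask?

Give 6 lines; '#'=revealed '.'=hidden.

Click 1 (4,0) count=2: revealed 1 new [(4,0)] -> total=1
Click 2 (1,5) count=3: revealed 1 new [(1,5)] -> total=2
Click 3 (0,1) count=0: revealed 6 new [(0,0) (0,1) (0,2) (1,0) (1,1) (1,2)] -> total=8

Answer: ###...
###..#
......
......
#.....
......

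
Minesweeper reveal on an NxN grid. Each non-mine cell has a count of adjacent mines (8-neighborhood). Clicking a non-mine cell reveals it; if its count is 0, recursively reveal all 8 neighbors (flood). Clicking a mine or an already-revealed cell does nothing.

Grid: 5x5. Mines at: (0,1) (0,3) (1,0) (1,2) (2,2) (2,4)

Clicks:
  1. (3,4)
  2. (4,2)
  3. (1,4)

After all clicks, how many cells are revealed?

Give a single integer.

Click 1 (3,4) count=1: revealed 1 new [(3,4)] -> total=1
Click 2 (4,2) count=0: revealed 11 new [(2,0) (2,1) (3,0) (3,1) (3,2) (3,3) (4,0) (4,1) (4,2) (4,3) (4,4)] -> total=12
Click 3 (1,4) count=2: revealed 1 new [(1,4)] -> total=13

Answer: 13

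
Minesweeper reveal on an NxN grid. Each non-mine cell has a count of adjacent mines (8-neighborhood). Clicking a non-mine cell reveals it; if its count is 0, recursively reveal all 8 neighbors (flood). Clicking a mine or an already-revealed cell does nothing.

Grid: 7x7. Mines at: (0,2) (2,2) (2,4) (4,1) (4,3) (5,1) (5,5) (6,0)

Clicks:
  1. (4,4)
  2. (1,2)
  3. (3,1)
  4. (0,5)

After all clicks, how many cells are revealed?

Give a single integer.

Click 1 (4,4) count=2: revealed 1 new [(4,4)] -> total=1
Click 2 (1,2) count=2: revealed 1 new [(1,2)] -> total=2
Click 3 (3,1) count=2: revealed 1 new [(3,1)] -> total=3
Click 4 (0,5) count=0: revealed 14 new [(0,3) (0,4) (0,5) (0,6) (1,3) (1,4) (1,5) (1,6) (2,5) (2,6) (3,5) (3,6) (4,5) (4,6)] -> total=17

Answer: 17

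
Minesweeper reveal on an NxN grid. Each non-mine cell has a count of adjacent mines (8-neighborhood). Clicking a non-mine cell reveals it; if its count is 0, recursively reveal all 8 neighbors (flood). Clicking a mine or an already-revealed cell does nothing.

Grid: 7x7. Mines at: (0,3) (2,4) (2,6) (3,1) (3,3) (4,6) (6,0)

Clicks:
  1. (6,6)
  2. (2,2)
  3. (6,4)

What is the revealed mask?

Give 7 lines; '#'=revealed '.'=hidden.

Answer: .......
.......
..#....
.......
.#####.
.######
.######

Derivation:
Click 1 (6,6) count=0: revealed 17 new [(4,1) (4,2) (4,3) (4,4) (4,5) (5,1) (5,2) (5,3) (5,4) (5,5) (5,6) (6,1) (6,2) (6,3) (6,4) (6,5) (6,6)] -> total=17
Click 2 (2,2) count=2: revealed 1 new [(2,2)] -> total=18
Click 3 (6,4) count=0: revealed 0 new [(none)] -> total=18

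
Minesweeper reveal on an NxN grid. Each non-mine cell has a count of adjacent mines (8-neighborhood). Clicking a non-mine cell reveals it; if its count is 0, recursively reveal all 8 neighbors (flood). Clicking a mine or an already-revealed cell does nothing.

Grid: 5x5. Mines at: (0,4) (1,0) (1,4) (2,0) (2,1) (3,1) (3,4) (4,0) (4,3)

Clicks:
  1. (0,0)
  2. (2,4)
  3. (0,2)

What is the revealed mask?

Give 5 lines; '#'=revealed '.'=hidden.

Answer: ####.
.###.
....#
.....
.....

Derivation:
Click 1 (0,0) count=1: revealed 1 new [(0,0)] -> total=1
Click 2 (2,4) count=2: revealed 1 new [(2,4)] -> total=2
Click 3 (0,2) count=0: revealed 6 new [(0,1) (0,2) (0,3) (1,1) (1,2) (1,3)] -> total=8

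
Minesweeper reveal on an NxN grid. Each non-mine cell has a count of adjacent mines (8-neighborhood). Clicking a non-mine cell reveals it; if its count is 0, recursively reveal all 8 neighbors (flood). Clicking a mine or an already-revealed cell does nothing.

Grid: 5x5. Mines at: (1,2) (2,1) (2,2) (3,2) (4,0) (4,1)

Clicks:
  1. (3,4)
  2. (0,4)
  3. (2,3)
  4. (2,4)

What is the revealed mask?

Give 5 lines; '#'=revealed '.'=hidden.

Click 1 (3,4) count=0: revealed 10 new [(0,3) (0,4) (1,3) (1,4) (2,3) (2,4) (3,3) (3,4) (4,3) (4,4)] -> total=10
Click 2 (0,4) count=0: revealed 0 new [(none)] -> total=10
Click 3 (2,3) count=3: revealed 0 new [(none)] -> total=10
Click 4 (2,4) count=0: revealed 0 new [(none)] -> total=10

Answer: ...##
...##
...##
...##
...##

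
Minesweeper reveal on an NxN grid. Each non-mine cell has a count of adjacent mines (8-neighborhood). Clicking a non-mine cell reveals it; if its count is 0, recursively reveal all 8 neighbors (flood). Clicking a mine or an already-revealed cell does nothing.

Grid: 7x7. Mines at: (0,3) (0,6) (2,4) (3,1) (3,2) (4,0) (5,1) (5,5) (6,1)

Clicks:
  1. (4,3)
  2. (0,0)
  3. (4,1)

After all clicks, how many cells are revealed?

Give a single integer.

Click 1 (4,3) count=1: revealed 1 new [(4,3)] -> total=1
Click 2 (0,0) count=0: revealed 9 new [(0,0) (0,1) (0,2) (1,0) (1,1) (1,2) (2,0) (2,1) (2,2)] -> total=10
Click 3 (4,1) count=4: revealed 1 new [(4,1)] -> total=11

Answer: 11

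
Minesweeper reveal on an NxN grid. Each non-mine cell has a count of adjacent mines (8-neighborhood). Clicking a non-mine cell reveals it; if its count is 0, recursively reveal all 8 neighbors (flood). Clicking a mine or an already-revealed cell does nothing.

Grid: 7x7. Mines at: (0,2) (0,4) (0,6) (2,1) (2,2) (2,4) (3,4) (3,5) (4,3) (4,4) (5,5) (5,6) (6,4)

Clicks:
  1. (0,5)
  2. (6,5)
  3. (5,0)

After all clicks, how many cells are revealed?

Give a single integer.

Answer: 16

Derivation:
Click 1 (0,5) count=2: revealed 1 new [(0,5)] -> total=1
Click 2 (6,5) count=3: revealed 1 new [(6,5)] -> total=2
Click 3 (5,0) count=0: revealed 14 new [(3,0) (3,1) (3,2) (4,0) (4,1) (4,2) (5,0) (5,1) (5,2) (5,3) (6,0) (6,1) (6,2) (6,3)] -> total=16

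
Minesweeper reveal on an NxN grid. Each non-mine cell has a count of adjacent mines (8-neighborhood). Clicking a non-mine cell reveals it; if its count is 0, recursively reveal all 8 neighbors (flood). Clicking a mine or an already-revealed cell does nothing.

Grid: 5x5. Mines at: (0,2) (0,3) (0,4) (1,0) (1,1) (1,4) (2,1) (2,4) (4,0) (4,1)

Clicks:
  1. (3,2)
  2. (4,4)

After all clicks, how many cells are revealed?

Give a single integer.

Click 1 (3,2) count=2: revealed 1 new [(3,2)] -> total=1
Click 2 (4,4) count=0: revealed 5 new [(3,3) (3,4) (4,2) (4,3) (4,4)] -> total=6

Answer: 6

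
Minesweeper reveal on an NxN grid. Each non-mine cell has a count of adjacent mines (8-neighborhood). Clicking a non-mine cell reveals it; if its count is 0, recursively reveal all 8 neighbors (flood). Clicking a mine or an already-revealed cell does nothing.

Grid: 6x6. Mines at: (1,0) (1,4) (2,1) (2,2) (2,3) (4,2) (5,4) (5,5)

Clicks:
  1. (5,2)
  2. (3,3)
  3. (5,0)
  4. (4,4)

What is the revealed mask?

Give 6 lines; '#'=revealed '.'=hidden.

Answer: ......
......
......
##.#..
##..#.
###...

Derivation:
Click 1 (5,2) count=1: revealed 1 new [(5,2)] -> total=1
Click 2 (3,3) count=3: revealed 1 new [(3,3)] -> total=2
Click 3 (5,0) count=0: revealed 6 new [(3,0) (3,1) (4,0) (4,1) (5,0) (5,1)] -> total=8
Click 4 (4,4) count=2: revealed 1 new [(4,4)] -> total=9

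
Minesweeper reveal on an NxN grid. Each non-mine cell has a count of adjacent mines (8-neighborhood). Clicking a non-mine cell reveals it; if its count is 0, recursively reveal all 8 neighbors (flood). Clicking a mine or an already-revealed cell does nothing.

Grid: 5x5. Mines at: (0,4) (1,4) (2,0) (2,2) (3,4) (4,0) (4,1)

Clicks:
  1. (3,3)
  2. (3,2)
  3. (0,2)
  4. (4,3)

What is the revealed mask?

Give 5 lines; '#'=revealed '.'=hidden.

Click 1 (3,3) count=2: revealed 1 new [(3,3)] -> total=1
Click 2 (3,2) count=2: revealed 1 new [(3,2)] -> total=2
Click 3 (0,2) count=0: revealed 8 new [(0,0) (0,1) (0,2) (0,3) (1,0) (1,1) (1,2) (1,3)] -> total=10
Click 4 (4,3) count=1: revealed 1 new [(4,3)] -> total=11

Answer: ####.
####.
.....
..##.
...#.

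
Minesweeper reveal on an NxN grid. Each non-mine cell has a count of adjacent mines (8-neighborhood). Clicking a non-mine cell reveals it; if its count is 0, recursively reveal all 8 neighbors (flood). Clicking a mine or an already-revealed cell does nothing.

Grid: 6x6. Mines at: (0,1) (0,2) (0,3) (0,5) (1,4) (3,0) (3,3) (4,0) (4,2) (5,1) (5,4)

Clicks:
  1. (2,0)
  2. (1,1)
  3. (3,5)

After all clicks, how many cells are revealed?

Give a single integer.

Answer: 8

Derivation:
Click 1 (2,0) count=1: revealed 1 new [(2,0)] -> total=1
Click 2 (1,1) count=2: revealed 1 new [(1,1)] -> total=2
Click 3 (3,5) count=0: revealed 6 new [(2,4) (2,5) (3,4) (3,5) (4,4) (4,5)] -> total=8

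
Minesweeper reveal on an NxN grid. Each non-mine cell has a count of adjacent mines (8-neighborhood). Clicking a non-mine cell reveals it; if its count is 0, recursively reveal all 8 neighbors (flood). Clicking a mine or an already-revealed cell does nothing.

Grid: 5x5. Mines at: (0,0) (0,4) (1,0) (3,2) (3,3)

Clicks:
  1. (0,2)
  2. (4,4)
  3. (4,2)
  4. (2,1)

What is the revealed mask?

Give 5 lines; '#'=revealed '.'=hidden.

Answer: .###.
.###.
.###.
.....
..#.#

Derivation:
Click 1 (0,2) count=0: revealed 9 new [(0,1) (0,2) (0,3) (1,1) (1,2) (1,3) (2,1) (2,2) (2,3)] -> total=9
Click 2 (4,4) count=1: revealed 1 new [(4,4)] -> total=10
Click 3 (4,2) count=2: revealed 1 new [(4,2)] -> total=11
Click 4 (2,1) count=2: revealed 0 new [(none)] -> total=11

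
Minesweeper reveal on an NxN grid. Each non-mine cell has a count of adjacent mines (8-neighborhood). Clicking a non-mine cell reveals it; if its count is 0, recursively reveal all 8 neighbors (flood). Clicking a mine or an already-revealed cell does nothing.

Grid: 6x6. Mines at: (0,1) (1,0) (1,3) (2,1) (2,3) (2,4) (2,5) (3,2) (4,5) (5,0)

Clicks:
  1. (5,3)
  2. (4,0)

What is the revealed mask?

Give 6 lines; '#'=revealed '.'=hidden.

Click 1 (5,3) count=0: revealed 8 new [(4,1) (4,2) (4,3) (4,4) (5,1) (5,2) (5,3) (5,4)] -> total=8
Click 2 (4,0) count=1: revealed 1 new [(4,0)] -> total=9

Answer: ......
......
......
......
#####.
.####.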